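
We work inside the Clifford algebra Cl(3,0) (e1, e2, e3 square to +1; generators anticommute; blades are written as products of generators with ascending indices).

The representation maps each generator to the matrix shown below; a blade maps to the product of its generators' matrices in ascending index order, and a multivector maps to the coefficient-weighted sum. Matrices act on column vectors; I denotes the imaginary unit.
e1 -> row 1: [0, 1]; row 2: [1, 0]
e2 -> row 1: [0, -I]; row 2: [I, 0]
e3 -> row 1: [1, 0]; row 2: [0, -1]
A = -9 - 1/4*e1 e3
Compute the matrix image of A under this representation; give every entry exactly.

Bivector images (products of the table entries): rho(e1 e3) = rho(e1)rho(e3) = row 1: [0, -1]; row 2: [1, 0].
M = (-9)*1 + (-1/4)*rho(e1 e3), summed entrywise (1 is the identity matrix):
Answer: row 1: [-9, 1/4]; row 2: [-1/4, -9]


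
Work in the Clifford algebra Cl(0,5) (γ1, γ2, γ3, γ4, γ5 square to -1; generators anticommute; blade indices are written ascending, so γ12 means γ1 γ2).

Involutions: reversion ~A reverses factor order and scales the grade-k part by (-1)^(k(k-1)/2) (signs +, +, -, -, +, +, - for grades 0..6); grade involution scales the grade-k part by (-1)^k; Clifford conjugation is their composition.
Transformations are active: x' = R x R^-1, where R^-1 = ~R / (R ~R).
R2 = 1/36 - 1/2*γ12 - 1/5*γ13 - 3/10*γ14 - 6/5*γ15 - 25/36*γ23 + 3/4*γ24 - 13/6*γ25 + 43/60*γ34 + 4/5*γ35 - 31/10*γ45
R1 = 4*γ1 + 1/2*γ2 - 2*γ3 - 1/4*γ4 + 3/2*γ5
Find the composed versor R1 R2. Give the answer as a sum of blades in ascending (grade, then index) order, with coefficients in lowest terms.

Distribute over the terms of R1 (each basis-blade product reordered to ascending indices, repeated generators contracted through their squares):
(4*γ1) R2 = 1/9*γ1 + 2*γ2 + 4/5*γ3 + 6/5*γ4 + 24/5*γ5 - 25/9*γ123 + 3*γ124 - 26/3*γ125 + 43/15*γ134 + 16/5*γ135 - 62/5*γ145
(1/2*γ2) R2 = -1/4*γ1 + 1/72*γ2 + 25/72*γ3 - 3/8*γ4 + 13/12*γ5 + 1/10*γ123 + 3/20*γ124 + 3/5*γ125 + 43/120*γ234 + 2/5*γ235 - 31/20*γ245
(-2*γ3) R2 = 2/5*γ1 + 25/18*γ2 - 1/18*γ3 + 43/30*γ4 + 8/5*γ5 + γ123 - 3/5*γ134 - 12/5*γ135 + 3/2*γ234 - 13/3*γ235 + 31/5*γ345
(-1/4*γ4) R2 = 3/40*γ1 - 3/16*γ2 - 43/240*γ3 - 1/144*γ4 - 31/40*γ5 + 1/8*γ124 + 1/20*γ134 - 3/10*γ145 + 25/144*γ234 - 13/24*γ245 + 1/5*γ345
(3/2*γ5) R2 = -9/5*γ1 - 13/4*γ2 + 6/5*γ3 - 93/20*γ4 + 1/24*γ5 - 3/4*γ125 - 3/10*γ135 - 9/20*γ145 - 25/24*γ235 + 9/8*γ245 + 43/40*γ345
Summing the partial products and collecting blades:
Answer: -527/360*γ1 - 5/144*γ2 + 169/80*γ3 - 1727/720*γ4 + 27/4*γ5 - 151/90*γ123 + 131/40*γ124 - 529/60*γ125 + 139/60*γ134 + 1/2*γ135 - 263/20*γ145 + 1463/720*γ234 - 199/40*γ235 - 29/30*γ245 + 299/40*γ345


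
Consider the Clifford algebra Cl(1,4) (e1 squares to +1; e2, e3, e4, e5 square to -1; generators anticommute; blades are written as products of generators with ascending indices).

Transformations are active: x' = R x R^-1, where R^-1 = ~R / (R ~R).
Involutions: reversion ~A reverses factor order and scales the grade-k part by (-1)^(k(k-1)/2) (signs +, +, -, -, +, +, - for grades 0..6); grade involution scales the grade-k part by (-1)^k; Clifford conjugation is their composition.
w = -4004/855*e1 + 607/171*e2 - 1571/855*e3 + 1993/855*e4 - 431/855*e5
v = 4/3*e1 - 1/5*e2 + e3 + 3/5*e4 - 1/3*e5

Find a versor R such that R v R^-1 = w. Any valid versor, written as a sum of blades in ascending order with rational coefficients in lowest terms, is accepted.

A norm check does it: q(v) = q(w) = 4/15, hence R = v + w = -2864/855*e1 + 2864/855*e2 - 716/855*e3 + 2506/855*e4 - 716/855*e5 realises the map — parallel part kept, (v - w)/2 negated, v carried to w.
Answer: -2864/855*e1 + 2864/855*e2 - 716/855*e3 + 2506/855*e4 - 716/855*e5


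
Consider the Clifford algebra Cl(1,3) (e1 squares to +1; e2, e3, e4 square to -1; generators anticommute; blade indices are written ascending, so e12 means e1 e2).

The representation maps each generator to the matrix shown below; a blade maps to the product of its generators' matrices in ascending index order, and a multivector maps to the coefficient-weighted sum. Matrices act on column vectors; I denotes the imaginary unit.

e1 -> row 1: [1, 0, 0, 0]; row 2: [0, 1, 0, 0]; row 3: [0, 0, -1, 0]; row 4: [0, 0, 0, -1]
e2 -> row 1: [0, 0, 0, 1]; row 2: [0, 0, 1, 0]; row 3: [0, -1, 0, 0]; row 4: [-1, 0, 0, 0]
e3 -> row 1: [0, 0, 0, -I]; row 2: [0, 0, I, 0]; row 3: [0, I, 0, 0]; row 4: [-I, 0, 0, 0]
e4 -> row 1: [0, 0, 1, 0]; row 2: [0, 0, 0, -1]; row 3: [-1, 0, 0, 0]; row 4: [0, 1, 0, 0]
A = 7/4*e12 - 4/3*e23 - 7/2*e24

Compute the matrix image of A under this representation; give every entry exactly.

Bivector images (products of the table entries): rho(e12) = rho(e1)rho(e2) = row 1: [0, 0, 0, 1]; row 2: [0, 0, 1, 0]; row 3: [0, 1, 0, 0]; row 4: [1, 0, 0, 0]; rho(e23) = rho(e2)rho(e3) = row 1: [-I, 0, 0, 0]; row 2: [0, I, 0, 0]; row 3: [0, 0, -I, 0]; row 4: [0, 0, 0, I]; rho(e24) = rho(e2)rho(e4) = row 1: [0, 1, 0, 0]; row 2: [-1, 0, 0, 0]; row 3: [0, 0, 0, 1]; row 4: [0, 0, -1, 0].
M = (7/4)*rho(e12) + (-4/3)*rho(e23) + (-7/2)*rho(e24), summed entrywise:
Answer: row 1: [4*I/3, -7/2, 0, 7/4]; row 2: [7/2, -4*I/3, 7/4, 0]; row 3: [0, 7/4, 4*I/3, -7/2]; row 4: [7/4, 0, 7/2, -4*I/3]


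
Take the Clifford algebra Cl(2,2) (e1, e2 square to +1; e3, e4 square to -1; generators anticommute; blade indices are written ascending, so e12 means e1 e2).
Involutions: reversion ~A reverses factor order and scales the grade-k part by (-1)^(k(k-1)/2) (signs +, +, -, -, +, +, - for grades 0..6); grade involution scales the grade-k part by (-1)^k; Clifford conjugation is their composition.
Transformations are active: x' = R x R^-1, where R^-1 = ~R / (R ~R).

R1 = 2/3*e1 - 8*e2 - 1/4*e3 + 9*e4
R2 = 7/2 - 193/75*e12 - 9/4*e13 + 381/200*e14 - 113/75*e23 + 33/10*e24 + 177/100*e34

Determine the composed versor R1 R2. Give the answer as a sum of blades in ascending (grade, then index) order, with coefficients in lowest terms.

Distribute over the terms of R1 (each basis-blade product reordered to ascending indices, repeated generators contracted through their squares):
(2/3*e1) R2 = 7/3*e1 - 386/225*e2 - 3/2*e3 + 127/100*e4 - 226/225*e123 + 11/5*e124 + 59/50*e134
(-8*e2) R2 = -1544/75*e1 - 28*e2 + 904/75*e3 - 132/5*e4 - 18*e123 + 381/25*e124 - 354/25*e234
(-1/4*e3) R2 = 9/16*e1 + 113/300*e2 - 7/8*e3 + 177/400*e4 + 193/300*e123 + 381/800*e134 + 33/40*e234
(9*e4) R2 = 3429/200*e1 + 297/10*e2 + 1593/100*e3 + 63/2*e4 - 579/25*e124 - 81/4*e134 - 339/25*e234
Summing the partial products and collecting blades:
Answer: -131/240*e1 + 13/36*e2 + 3073/120*e3 + 109/16*e4 - 661/36*e123 - 143/25*e124 - 595/32*e134 - 5379/200*e234


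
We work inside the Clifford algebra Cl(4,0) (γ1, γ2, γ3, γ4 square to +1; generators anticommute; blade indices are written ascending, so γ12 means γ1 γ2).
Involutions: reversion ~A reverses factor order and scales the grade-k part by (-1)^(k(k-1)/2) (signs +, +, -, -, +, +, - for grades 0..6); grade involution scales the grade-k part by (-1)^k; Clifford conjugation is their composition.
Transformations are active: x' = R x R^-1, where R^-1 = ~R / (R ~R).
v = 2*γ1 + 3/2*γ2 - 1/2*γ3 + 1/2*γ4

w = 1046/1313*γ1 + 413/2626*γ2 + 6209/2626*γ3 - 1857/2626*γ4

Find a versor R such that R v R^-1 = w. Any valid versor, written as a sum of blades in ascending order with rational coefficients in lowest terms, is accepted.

A norm check does it: q(v) = q(w) = 27/4, hence R = v + w = 3672/1313*γ1 + 2176/1313*γ2 + 2448/1313*γ3 - 272/1313*γ4 realises the map — parallel part kept, (v - w)/2 negated, v carried to w.
Answer: 3672/1313*γ1 + 2176/1313*γ2 + 2448/1313*γ3 - 272/1313*γ4


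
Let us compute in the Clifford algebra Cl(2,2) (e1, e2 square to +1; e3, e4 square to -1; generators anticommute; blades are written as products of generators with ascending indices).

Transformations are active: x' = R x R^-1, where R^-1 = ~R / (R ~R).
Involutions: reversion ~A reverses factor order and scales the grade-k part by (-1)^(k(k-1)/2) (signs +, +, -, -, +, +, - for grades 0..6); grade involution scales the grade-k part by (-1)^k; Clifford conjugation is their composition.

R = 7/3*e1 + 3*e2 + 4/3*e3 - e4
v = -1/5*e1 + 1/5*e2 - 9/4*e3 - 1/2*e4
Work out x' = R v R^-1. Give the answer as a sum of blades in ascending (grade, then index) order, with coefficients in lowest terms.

~R = 7/3*e1 + 3*e2 + 4/3*e3 - e4, and R ~R = 35/3, so R^-1 = ~R / (35/3).
R v = 79/30 + 16/15*e1 e2 - 299/60*e1 e3 - 41/30*e1 e4 - 421/60*e2 e3 - 13/10*e2 e4 - 35/12*e3 e4
Answer: 94/75*e1 + 202/175*e2 + 5989/2100*e3 + 17/350*e4


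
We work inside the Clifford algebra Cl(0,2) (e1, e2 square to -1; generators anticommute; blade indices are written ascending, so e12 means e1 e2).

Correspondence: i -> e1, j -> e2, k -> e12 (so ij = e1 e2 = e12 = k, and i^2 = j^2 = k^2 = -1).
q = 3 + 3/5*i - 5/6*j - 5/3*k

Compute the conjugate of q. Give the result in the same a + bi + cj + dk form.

In blades: q = 3 + 3/5*e1 - 5/6*e2 - 5/3*e12.
Conjugation here is Clifford conjugation: the scalar is fixed and the grade-1 and grade-2 blades all flip sign, giving 3 - 3/5*e1 + 5/6*e2 + 5/3*e12; translating back:
Answer: 3 - 3/5*i + 5/6*j + 5/3*k


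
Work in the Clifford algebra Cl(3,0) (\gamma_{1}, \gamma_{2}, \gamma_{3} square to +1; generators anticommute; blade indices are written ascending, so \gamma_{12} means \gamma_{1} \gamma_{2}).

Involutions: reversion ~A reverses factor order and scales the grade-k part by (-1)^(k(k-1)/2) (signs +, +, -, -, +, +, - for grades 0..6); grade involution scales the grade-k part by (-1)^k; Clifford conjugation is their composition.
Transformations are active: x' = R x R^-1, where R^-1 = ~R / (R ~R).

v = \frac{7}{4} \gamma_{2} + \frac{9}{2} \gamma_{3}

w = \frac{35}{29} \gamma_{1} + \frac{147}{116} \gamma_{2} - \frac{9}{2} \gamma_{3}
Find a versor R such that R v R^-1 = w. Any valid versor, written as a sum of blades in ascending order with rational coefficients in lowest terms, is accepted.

Since q(v) = q(w) = \frac{373}{16}, the sum R = v + w = \frac{35}{29} \gamma_{1} + \frac{175}{58} \gamma_{2} does the job whenever invertible.
Answer: \frac{35}{29} \gamma_{1} + \frac{175}{58} \gamma_{2}


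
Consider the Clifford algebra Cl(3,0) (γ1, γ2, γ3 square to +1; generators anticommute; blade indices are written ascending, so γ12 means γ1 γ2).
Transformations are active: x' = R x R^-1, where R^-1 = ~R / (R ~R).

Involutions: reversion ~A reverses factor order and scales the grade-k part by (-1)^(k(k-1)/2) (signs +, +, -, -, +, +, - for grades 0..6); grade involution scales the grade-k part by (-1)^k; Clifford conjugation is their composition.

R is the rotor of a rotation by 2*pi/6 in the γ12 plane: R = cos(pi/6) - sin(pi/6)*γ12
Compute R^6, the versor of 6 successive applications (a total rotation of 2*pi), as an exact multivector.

Because a rotor carries half the rotation angle, composing 6 copies of this γ12-plane rotor multiplies the phase: 6*(pi/6) = pi, hence R^6 = cos(pi) - sin(pi)*γ12.
cos(pi) = -1 and sin(pi) = 0, so R^6 = -1. The total rotation 2*pi is 1 full turn, so every vector returns to itself, yet the rotor is -1, on the OTHER sheet of the double cover (an odd number of 2*pi turns).
Answer: -1


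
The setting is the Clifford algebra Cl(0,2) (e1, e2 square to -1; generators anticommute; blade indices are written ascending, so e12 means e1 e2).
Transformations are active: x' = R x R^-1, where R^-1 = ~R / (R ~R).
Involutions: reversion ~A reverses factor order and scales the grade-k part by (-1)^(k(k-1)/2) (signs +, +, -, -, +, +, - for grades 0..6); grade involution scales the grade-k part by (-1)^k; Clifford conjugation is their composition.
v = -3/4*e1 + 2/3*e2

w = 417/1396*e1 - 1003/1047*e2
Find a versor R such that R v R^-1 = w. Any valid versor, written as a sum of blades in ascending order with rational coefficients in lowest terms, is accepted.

Here q(v) = q(w) = -145/144; the classical choice R = v + w = -315/698*e1 - 305/1047*e2 then realises v -> w under the sandwich.
Answer: -315/698*e1 - 305/1047*e2


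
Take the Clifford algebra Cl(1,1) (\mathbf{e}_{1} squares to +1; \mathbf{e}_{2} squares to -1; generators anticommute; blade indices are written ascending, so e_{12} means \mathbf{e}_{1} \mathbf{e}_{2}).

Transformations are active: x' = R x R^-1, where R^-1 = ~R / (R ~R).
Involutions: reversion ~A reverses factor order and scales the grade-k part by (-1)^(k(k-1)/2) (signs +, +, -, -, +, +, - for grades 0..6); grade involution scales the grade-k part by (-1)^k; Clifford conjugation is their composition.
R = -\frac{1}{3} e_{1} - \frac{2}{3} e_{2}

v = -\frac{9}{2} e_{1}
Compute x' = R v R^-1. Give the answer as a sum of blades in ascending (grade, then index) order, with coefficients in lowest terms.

~R = -\frac{1}{3} e_{1} - \frac{2}{3} e_{2}, and R ~R = -\frac{1}{3}, so R^-1 = ~R / (-\frac{1}{3}).
R v = \frac{3}{2} - 3 e_{12}
Answer: \frac{15}{2} e_{1} + 6 e_{2}


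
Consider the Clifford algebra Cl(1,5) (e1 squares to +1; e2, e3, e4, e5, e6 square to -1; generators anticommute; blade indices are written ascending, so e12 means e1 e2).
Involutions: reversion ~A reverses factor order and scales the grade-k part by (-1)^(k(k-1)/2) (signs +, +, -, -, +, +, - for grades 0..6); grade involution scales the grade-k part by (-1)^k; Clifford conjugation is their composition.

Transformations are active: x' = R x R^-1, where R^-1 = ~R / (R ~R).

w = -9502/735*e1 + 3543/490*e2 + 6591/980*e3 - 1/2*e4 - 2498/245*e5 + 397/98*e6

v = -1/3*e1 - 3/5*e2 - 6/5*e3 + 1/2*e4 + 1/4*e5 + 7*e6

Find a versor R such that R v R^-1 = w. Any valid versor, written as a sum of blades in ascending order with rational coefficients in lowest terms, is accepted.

Since q(v) = q(w) = -36721/720, the sum R = v + w = -3249/245*e1 + 3249/490*e2 + 1083/196*e3 - 9747/980*e5 + 1083/98*e6 does the job whenever invertible.
Answer: -3249/245*e1 + 3249/490*e2 + 1083/196*e3 - 9747/980*e5 + 1083/98*e6


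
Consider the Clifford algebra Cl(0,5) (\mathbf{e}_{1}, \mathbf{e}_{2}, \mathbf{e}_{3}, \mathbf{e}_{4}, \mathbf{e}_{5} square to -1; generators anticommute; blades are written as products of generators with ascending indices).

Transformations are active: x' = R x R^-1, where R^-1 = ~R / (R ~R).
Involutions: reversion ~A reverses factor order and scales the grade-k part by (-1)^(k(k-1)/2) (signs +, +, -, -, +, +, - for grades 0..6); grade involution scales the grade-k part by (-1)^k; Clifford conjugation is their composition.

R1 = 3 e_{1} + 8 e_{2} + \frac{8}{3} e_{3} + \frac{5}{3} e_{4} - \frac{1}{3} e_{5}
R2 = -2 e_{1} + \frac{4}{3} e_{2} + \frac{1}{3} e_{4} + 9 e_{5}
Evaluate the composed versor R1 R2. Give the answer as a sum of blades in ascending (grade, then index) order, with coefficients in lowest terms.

Distribute over the terms of R2 (each basis-blade product reordered to ascending indices, repeated generators contracted through their squares):
R1 (-2 e_{1}) = 6 + 16 e_{1} e_{2} + \frac{16}{3} e_{1} e_{3} + \frac{10}{3} e_{1} e_{4} - \frac{2}{3} e_{1} e_{5}
R1 (\frac{4}{3} e_{2}) = -\frac{32}{3} + 4 e_{1} e_{2} - \frac{32}{9} e_{2} e_{3} - \frac{20}{9} e_{2} e_{4} + \frac{4}{9} e_{2} e_{5}
R1 (\frac{1}{3} e_{4}) = -\frac{5}{9} + e_{1} e_{4} + \frac{8}{3} e_{2} e_{4} + \frac{8}{9} e_{3} e_{4} + \frac{1}{9} e_{4} e_{5}
R1 (9 e_{5}) = 3 + 27 e_{1} e_{5} + 72 e_{2} e_{5} + 24 e_{3} e_{5} + 15 e_{4} e_{5}
Summing the partial products and collecting blades:
Answer: -\frac{20}{9} + 20 e_{1} e_{2} + \frac{16}{3} e_{1} e_{3} + \frac{13}{3} e_{1} e_{4} + \frac{79}{3} e_{1} e_{5} - \frac{32}{9} e_{2} e_{3} + \frac{4}{9} e_{2} e_{4} + \frac{652}{9} e_{2} e_{5} + \frac{8}{9} e_{3} e_{4} + 24 e_{3} e_{5} + \frac{136}{9} e_{4} e_{5}


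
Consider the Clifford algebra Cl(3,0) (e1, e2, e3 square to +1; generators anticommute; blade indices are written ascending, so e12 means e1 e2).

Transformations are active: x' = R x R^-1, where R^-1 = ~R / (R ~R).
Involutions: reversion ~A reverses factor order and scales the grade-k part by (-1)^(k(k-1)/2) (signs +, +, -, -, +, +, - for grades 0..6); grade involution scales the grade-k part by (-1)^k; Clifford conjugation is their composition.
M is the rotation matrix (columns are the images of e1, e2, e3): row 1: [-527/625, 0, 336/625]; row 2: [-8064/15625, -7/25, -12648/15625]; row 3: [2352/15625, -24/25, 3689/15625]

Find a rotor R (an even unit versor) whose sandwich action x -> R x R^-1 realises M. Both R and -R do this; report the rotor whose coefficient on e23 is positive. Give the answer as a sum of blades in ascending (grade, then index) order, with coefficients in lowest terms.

Method: write R = a + b12*e12 + b13*e13 + b23*e23 with a^2 + b12^2 + b13^2 + b23^2 = 1 (so R^-1 = ~R). Expanding the columns R e_j ~R gives tr M = 4a^2 - 1 and, from the antisymmetric part, M21 - M12 = -4a*b12, M13 - M31 = 4a*b13, M32 - M23 = -4a*b23.
Here tr M = -13861/15625, so a^2 = (1 + tr M)/4 = 441/15625 and a = ±21/125. Taking a = 21/125: M21 - M12 = -8064/15625, M13 - M31 = 6048/15625, M32 - M23 = -2352/15625, giving b12 = 96/125, b13 = 72/125, b23 = 28/125, i.e. R = 21/125 + 96/125*e12 + 72/125*e13 + 28/125*e23.
Its e23 coefficient is already positive.
Answer: 21/125 + 96/125*e12 + 72/125*e13 + 28/125*e23. Sheet selection: the two-to-one cover makes ±R indistinguishable at the matrix level (trace -13861/15625), so uniqueness comes from the required sign on e23.


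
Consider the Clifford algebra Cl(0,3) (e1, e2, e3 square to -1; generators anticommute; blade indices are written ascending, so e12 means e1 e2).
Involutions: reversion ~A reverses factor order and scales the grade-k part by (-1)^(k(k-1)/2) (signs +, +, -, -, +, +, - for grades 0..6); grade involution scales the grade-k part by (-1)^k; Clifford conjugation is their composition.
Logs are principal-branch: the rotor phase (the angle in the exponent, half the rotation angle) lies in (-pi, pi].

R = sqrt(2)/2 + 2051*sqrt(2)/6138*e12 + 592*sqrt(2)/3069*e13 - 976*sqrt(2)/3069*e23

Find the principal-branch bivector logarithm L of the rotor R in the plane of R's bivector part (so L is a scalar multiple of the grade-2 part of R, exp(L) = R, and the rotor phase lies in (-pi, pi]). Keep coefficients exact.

The scalar part of R is sqrt(2)/2, which fixes the principal-branch rotor phase; the unit plane is then the bivector part divided by the sine of that phase, and L is that plane scaled by the phase.
Concretely: cos(phase) = sqrt(2)/2 gives phase = ±pi/4, and since phase/sin(phase) is even the sign is immaterial: L = (phase/sin(phase)) * <R>_2 = (sqrt(2)*pi/4) * <R>_2.
Answer: 2051*pi/12276*e12 + 296*pi/3069*e13 - 488*pi/3069*e23


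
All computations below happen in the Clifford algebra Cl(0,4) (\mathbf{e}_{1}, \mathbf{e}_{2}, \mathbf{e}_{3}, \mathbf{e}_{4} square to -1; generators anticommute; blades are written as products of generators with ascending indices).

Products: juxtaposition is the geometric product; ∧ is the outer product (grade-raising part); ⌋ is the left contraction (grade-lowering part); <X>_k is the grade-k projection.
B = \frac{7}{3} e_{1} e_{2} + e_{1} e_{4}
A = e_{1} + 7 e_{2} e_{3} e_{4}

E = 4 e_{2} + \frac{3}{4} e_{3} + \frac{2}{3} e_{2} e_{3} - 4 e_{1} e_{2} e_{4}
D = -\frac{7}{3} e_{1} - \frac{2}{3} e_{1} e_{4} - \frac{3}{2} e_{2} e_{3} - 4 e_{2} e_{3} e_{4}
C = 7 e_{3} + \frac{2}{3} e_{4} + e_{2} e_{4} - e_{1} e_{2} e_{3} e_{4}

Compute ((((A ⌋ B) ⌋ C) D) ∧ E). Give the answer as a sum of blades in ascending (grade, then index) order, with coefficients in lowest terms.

step 1: -\frac{7}{3} e_{2} - e_{4}
step 2: \frac{2}{3} - e_{2} + \frac{7}{3} e_{4} + e_{1} e_{2} e_{3} + \frac{7}{3} e_{1} e_{3} e_{4}
step 3: -\frac{29}{18} e_{1} - \frac{55}{18} e_{3} + 7 e_{1} e_{2} + 9 e_{1} e_{4} + \frac{32}{3} e_{2} e_{3} + \frac{13}{9} e_{3} e_{4} - \frac{25}{6} e_{1} e_{2} e_{4} - \frac{11}{2} e_{2} e_{3} e_{4}
step 4: -\frac{58}{9} e_{1} e_{2} - \frac{29}{24} e_{1} e_{3} + \frac{110}{9} e_{2} e_{3} + \frac{451}{108} e_{1} e_{2} e_{3} - 36 e_{1} e_{2} e_{4} - \frac{27}{4} e_{1} e_{3} e_{4} + \frac{52}{9} e_{2} e_{3} e_{4} + \frac{1537}{72} e_{1} e_{2} e_{3} e_{4}
Answer: -\frac{58}{9} e_{1} e_{2} - \frac{29}{24} e_{1} e_{3} + \frac{110}{9} e_{2} e_{3} + \frac{451}{108} e_{1} e_{2} e_{3} - 36 e_{1} e_{2} e_{4} - \frac{27}{4} e_{1} e_{3} e_{4} + \frac{52}{9} e_{2} e_{3} e_{4} + \frac{1537}{72} e_{1} e_{2} e_{3} e_{4}


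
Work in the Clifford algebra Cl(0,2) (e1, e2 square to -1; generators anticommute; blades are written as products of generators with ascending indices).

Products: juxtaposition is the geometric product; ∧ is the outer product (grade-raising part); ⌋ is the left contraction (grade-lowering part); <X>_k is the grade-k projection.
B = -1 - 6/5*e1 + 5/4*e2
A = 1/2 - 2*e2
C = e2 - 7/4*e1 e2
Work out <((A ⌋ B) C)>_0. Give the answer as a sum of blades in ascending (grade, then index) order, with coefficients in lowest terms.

step 1: 2 - 3/5*e1 + 5/8*e2
step 2: -5/8 - 35/32*e1 + 19/20*e2 - 41/10*e1 e2
step 3: -5/8
Answer: -5/8


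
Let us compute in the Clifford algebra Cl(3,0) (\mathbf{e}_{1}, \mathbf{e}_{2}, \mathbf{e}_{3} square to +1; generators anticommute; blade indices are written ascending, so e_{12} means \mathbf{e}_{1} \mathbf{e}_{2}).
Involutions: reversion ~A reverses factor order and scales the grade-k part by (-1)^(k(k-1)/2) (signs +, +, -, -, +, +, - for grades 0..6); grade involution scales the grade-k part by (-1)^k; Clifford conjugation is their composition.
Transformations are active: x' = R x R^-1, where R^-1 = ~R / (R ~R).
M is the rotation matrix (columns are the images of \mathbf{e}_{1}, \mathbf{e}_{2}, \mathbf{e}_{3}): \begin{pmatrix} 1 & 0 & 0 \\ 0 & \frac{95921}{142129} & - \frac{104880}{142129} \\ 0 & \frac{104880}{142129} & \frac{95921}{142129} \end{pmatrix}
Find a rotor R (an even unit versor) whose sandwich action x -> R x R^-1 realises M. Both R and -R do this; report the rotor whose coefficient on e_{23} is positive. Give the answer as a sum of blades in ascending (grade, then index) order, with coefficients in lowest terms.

Method: write R = a + b12*e_{12} + b13*e_{13} + b23*e_{23} with a^2 + b12^2 + b13^2 + b23^2 = 1 (so R^-1 = ~R). Expanding the columns R e_j ~R gives tr M = 4a^2 - 1 and, from the antisymmetric part, M21 - M12 = -4a*b12, M13 - M31 = 4a*b13, M32 - M23 = -4a*b23.
Here tr M = \frac{333971}{142129}, so a^2 = (1 + tr M)/4 = \frac{119025}{142129} and a = ±\frac{345}{377}. Taking a = \frac{345}{377}: M21 - M12 = 0, M13 - M31 = 0, M32 - M23 = \frac{209760}{142129}, giving b12 = 0, b13 = 0, b23 = -\frac{152}{377}, i.e. R = \frac{345}{377} - \frac{152}{377} e_{23}.
Its e_{23} coefficient is negative, so report the other preimage -R.
Answer: -\frac{345}{377} + \frac{152}{377} e_{23}. Note: both R and -R realise this M (trace \frac{333971}{142129}); the covering map identifies them, and the e_{23}-coefficient sign is the tie-breaker.


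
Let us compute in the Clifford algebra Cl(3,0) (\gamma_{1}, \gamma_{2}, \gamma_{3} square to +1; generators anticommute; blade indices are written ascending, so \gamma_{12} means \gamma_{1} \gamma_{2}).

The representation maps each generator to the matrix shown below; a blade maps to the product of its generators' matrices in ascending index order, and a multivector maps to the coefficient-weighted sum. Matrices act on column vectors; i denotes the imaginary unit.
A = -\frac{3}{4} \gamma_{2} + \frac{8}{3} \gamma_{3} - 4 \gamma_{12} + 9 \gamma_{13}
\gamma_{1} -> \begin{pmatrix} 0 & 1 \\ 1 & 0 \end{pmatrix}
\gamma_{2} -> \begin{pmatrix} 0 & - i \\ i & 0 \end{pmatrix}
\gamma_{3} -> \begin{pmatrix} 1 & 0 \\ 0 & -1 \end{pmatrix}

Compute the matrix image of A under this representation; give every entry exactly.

Bivector images (products of the table entries): rho(\gamma_{12}) = rho(\gamma_{1})rho(\gamma_{2}) = \begin{pmatrix} i & 0 \\ 0 & - i \end{pmatrix}; rho(\gamma_{13}) = rho(\gamma_{1})rho(\gamma_{3}) = \begin{pmatrix} 0 & -1 \\ 1 & 0 \end{pmatrix}.
M = (-\frac{3}{4})*rho(\gamma_{2}) + (\frac{8}{3})*rho(\gamma_{3}) + (-4)*rho(\gamma_{12}) + (9)*rho(\gamma_{13}), summed entrywise:
Answer: \begin{pmatrix} \frac{8}{3} - 4 i & -9 + \frac{3 i}{4} \\ 9 - \frac{3 i}{4} & - \frac{8}{3} + 4 i \end{pmatrix}


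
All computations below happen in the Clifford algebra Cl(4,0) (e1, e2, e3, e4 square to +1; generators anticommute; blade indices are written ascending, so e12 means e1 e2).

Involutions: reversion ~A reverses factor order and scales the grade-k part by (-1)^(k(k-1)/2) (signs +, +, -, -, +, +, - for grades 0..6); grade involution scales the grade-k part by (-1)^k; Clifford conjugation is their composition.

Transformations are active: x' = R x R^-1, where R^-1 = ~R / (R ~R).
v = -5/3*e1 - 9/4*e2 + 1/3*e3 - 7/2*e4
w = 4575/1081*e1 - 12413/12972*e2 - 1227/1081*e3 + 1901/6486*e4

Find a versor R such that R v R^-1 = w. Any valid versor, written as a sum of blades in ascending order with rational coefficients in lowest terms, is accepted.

Take R = v + w = 8320/3243*e1 - 10400/3243*e2 - 2600/3243*e3 - 10400/3243*e4. Because q(v) = q(w) = 2909/144, conjugation by R sends v exactly to w.
Answer: 8320/3243*e1 - 10400/3243*e2 - 2600/3243*e3 - 10400/3243*e4


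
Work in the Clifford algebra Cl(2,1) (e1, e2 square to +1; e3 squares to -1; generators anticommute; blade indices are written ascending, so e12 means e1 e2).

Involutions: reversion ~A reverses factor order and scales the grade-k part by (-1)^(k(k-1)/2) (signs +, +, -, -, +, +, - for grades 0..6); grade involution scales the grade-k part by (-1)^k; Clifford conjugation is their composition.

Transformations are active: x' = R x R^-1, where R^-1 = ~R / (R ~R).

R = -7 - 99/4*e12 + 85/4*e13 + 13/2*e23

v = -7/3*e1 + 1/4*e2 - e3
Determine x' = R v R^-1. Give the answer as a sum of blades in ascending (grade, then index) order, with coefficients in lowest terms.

~R = -7 + 99/4*e12 - 85/4*e13 - 13/2*e23, and R ~R = 671/4, so R^-1 = ~R / (671/4).
R v = 1507/48*e1 - 53*e2 + 1319/24*e3 + 205/48*e123
Answer: -4975/8052*e1 + 84631/16104*e2 - 78055/16104*e3


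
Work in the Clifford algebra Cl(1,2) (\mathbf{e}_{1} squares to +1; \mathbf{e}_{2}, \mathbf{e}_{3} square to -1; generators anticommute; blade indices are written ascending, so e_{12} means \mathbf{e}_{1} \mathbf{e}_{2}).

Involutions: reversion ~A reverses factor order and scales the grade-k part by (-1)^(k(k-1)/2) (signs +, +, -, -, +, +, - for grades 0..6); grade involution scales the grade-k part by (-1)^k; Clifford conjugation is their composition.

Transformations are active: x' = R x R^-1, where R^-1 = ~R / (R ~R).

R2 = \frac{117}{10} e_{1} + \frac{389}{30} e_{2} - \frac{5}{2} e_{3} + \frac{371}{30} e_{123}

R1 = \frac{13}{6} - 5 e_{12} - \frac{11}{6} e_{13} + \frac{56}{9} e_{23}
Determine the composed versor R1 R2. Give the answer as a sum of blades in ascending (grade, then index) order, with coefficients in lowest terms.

Distribute over the terms of R1 (each basis-blade product reordered to ascending indices, repeated generators contracted through their squares):
(\frac{13}{6}) R2 = \frac{507}{20} e_{1} + \frac{5057}{180} e_{2} - \frac{65}{12} e_{3} + \frac{4823}{180} e_{123}
(-5 e_{12}) R2 = \frac{389}{6} e_{1} + \frac{117}{2} e_{2} - \frac{371}{6} e_{3} + \frac{25}{2} e_{123}
(-\frac{11}{6} e_{13}) R2 = -\frac{55}{12} e_{1} + \frac{4081}{180} e_{2} + \frac{429}{20} e_{3} + \frac{4279}{180} e_{123}
(\frac{56}{9} e_{23}) R2 = -\frac{10388}{135} e_{1} + \frac{140}{9} e_{2} + \frac{10892}{135} e_{3} + \frac{364}{5} e_{123}
Summing the partial products and collecting blades:
Answer: \frac{1168}{135} e_{1} + \frac{5617}{45} e_{2} + \frac{4709}{135} e_{3} + \frac{2038}{15} e_{123}


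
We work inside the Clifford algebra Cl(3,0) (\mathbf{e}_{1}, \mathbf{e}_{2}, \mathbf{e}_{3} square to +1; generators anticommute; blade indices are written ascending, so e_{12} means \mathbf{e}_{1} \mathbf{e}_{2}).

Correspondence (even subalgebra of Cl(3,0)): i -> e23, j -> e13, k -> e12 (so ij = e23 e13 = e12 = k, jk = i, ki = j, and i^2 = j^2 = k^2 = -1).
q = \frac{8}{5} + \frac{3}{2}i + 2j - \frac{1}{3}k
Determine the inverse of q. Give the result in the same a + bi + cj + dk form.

In blades: q = \frac{8}{5} - \frac{1}{3} e_{12} + 2 e_{13} + \frac{3}{2} e_{23}.
With qbar = \frac{8}{5} + \frac{1}{3} e_{12} - 2 e_{13} - \frac{3}{2} e_{23} (scalar fixed, mapped units negated), q qbar = \frac{8029}{900} (the sum of squared coefficients), so q^-1 = qbar / (\frac{8029}{900}) = \frac{1440}{8029} + \frac{300}{8029} e_{12} - \frac{1800}{8029} e_{13} - \frac{1350}{8029} e_{23}; translating back:
Answer: \frac{1440}{8029} - \frac{1350}{8029}i - \frac{1800}{8029}j + \frac{300}{8029}k


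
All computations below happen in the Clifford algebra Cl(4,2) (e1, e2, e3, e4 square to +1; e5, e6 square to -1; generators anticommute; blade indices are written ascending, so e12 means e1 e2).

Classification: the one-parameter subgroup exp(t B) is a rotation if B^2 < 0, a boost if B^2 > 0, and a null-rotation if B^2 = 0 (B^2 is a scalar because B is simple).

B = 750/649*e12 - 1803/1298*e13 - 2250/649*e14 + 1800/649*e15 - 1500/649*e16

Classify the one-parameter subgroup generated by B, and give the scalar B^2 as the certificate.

B^2 term by term: the squares give (750/649)^2*(e12)^2 + (-1803/1298)^2*(e13)^2 + (-2250/649)^2*(e14)^2 + (1800/649)^2*(e15)^2 + (-1500/649)^2*(e16)^2 = 562500/421201*(-1) + 3250809/1684804*(-1) + 5062500/421201*(-1) + 3240000/421201*(+1) + 2250000/421201*(+1) = -9/4 (each basis 2-blade squares to minus the product of its generators' squares); cross terms between blades sharing an index anticommute and cancel. So B^2 = -9/4.
Answer: rotation, certificate B^2 = -9/4. The invariant at work: B^2 = -9/4 is unchanged by conjugation, hence its sign classifies the subgroup whatever basis B is written in.


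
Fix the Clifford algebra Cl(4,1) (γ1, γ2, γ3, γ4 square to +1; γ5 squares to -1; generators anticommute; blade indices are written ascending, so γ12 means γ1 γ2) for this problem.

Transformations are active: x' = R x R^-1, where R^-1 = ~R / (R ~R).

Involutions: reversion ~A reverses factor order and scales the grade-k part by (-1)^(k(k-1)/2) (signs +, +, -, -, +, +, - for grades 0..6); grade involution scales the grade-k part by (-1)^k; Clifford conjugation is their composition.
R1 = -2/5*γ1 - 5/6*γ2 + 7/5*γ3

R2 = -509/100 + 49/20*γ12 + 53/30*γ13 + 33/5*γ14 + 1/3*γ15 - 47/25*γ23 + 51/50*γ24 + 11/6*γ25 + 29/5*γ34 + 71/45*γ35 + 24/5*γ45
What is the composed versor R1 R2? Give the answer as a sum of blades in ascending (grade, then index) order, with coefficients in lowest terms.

Distribute over the terms of R1 (each basis-blade product reordered to ascending indices, repeated generators contracted through their squares):
(-2/5*γ1) R2 = 509/250*γ1 - 49/50*γ2 - 53/75*γ3 - 66/25*γ4 - 2/15*γ5 + 94/125*γ123 - 51/125*γ124 - 11/15*γ125 - 58/25*γ134 - 142/225*γ135 - 48/25*γ145
(-5/6*γ2) R2 = 49/24*γ1 + 509/120*γ2 + 47/30*γ3 - 17/20*γ4 - 55/36*γ5 + 53/36*γ123 + 11/2*γ124 + 5/18*γ125 - 29/6*γ234 - 71/54*γ235 - 4*γ245
(7/5*γ3) R2 = -371/150*γ1 + 329/125*γ2 - 3563/500*γ3 + 203/25*γ4 + 497/225*γ5 + 343/100*γ123 - 231/25*γ134 - 7/15*γ135 - 357/250*γ234 - 77/30*γ235 + 168/25*γ345
Summing the partial products and collecting blades:
Answer: 4813/3000*γ1 + 17681/3000*γ2 - 3133/500*γ3 + 463/100*γ4 + 493/900*γ5 + 6361/1125*γ123 + 1273/250*γ124 - 41/90*γ125 - 289/25*γ134 - 247/225*γ135 - 48/25*γ145 - 2348/375*γ234 - 524/135*γ235 - 4*γ245 + 168/25*γ345


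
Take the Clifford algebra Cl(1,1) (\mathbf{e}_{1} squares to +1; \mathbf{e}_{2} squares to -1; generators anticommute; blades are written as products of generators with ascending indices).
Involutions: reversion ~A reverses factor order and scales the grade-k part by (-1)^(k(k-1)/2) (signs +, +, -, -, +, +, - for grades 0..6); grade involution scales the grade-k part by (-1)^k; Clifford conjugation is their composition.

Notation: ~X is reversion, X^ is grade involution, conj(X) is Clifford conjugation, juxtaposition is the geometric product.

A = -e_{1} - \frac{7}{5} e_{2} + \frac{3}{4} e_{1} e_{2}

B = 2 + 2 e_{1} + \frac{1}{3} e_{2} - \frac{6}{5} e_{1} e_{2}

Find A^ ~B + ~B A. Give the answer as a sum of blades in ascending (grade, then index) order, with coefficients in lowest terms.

first term: \frac{73}{30} + \frac{343}{100} e_{1} + \frac{5}{2} e_{2} - \frac{29}{30} e_{1} e_{2}
second term: -\frac{19}{30} - \frac{7}{100} e_{1} - \frac{1}{10} e_{2} - \frac{29}{30} e_{1} e_{2}
Answer: \frac{9}{5} + \frac{84}{25} e_{1} + \frac{12}{5} e_{2} - \frac{29}{15} e_{1} e_{2}


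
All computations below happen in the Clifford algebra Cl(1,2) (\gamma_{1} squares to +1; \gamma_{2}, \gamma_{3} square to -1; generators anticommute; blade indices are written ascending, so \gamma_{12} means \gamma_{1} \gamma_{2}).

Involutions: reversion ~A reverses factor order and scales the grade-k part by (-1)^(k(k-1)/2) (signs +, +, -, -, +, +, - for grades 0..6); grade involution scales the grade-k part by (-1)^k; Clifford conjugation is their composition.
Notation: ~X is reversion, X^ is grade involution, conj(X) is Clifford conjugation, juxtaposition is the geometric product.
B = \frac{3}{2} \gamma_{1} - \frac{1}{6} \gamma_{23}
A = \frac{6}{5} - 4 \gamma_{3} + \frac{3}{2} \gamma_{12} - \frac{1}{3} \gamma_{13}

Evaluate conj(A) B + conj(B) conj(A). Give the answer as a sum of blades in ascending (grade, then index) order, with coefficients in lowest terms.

first term: \frac{9}{5} \gamma_{1} + \frac{19}{12} \gamma_{2} - \frac{1}{2} \gamma_{3} - \frac{1}{18} \gamma_{12} - \frac{25}{4} \gamma_{13} - \frac{1}{5} \gamma_{23}
second term: -\frac{9}{5} \gamma_{1} + \frac{19}{12} \gamma_{2} - \frac{1}{2} \gamma_{3} - \frac{1}{18} \gamma_{12} - \frac{25}{4} \gamma_{13} + \frac{1}{5} \gamma_{23}
Answer: \frac{19}{6} \gamma_{2} - \gamma_{3} - \frac{1}{9} \gamma_{12} - \frac{25}{2} \gamma_{13}


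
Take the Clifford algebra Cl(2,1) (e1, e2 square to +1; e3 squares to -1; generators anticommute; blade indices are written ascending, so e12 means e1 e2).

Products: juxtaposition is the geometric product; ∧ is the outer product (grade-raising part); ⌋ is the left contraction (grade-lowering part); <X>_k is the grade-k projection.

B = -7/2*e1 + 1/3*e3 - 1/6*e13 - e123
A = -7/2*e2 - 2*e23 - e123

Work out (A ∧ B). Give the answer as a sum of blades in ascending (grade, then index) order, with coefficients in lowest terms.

step 1: -49/4*e12 - 7/6*e23 + 77/12*e123
Answer: -49/4*e12 - 7/6*e23 + 77/12*e123


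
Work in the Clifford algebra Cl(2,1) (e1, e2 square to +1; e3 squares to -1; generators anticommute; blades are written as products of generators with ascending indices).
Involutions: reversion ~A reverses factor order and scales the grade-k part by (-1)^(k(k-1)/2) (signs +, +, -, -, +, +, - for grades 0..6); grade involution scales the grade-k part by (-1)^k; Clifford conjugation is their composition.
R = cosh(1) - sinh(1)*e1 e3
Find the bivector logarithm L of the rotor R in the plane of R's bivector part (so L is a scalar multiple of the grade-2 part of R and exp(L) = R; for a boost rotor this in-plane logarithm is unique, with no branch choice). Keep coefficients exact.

The scalar part of R is cosh(1), which determines |rapidity| via cosh; the sign lives in the bivector part, and pairing them (bivector part over sinh of the rapidity = the plane) gives the unique in-plane L = rapidity * plane.
Concretely: cosh(rapidity) = cosh(1) gives rapidity = ±1, and since rapidity/sinh(rapidity) is even the sign is immaterial: L = (rapidity/sinh(rapidity)) * <R>_2 = (1/sinh(1)) * <R>_2.
Answer: -e1 e3


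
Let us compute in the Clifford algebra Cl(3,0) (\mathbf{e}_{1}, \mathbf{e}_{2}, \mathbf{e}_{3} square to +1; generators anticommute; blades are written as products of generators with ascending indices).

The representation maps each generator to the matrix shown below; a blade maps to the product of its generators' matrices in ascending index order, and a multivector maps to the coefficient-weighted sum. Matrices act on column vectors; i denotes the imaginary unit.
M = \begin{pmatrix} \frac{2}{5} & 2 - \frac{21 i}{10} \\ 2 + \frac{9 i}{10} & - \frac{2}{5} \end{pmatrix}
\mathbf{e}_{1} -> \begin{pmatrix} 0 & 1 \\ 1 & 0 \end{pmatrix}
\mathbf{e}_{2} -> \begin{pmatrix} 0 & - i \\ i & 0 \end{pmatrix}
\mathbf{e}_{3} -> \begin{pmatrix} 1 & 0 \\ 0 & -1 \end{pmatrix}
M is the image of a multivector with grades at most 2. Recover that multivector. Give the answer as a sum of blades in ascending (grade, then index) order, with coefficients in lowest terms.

Method: 1, rho(e_{1}), rho(e_{2}), rho(e_{3}) form a trace-orthogonal basis of the 2x2 complex matrices (tr(X Y) = 2 if X = Y, else 0), so M = m0*1 + m1*rho(e_{1}) + m2*rho(e_{2}) + m3*rho(e_{3}) with m0 = tr(M)/2 = 0, m1 = tr(M rho(e_{1}))/2 = 2 - \frac{3 i}{5}, m2 = tr(M rho(e_{2}))/2 = \frac{3}{2}, m3 = tr(M rho(e_{3}))/2 = \frac{2}{5}.
Multiplying table entries, the bivector images are rho(e_{1} e_{2}) = i*rho(e_{3}), rho(e_{1} e_{3}) = -i*rho(e_{2}), rho(e_{2} e_{3}) = i*rho(e_{1}); with real blade coefficients the real parts of m0..m3 are the coefficients of 1, e_{1}, e_{2}, e_{3} and the imaginary parts give the bivectors (e_{2} e_{3}: Im m1, e_{1} e_{3}: -Im m2, e_{1} e_{2}: Im m3).
Answer: 2 e_{1} + \frac{3}{2} e_{2} + \frac{2}{5} e_{3} - \frac{3}{5} e_{2} e_{3}


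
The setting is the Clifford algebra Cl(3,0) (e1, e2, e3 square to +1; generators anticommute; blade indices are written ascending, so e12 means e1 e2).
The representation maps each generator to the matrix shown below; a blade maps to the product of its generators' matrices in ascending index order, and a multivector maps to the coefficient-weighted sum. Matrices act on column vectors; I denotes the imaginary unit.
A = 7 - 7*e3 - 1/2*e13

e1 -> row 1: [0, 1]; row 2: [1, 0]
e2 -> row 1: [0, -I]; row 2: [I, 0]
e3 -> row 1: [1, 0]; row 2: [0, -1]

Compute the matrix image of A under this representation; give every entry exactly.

Bivector images (products of the table entries): rho(e13) = rho(e1)rho(e3) = row 1: [0, -1]; row 2: [1, 0].
M = (7)*1 + (-7)*rho(e3) + (-1/2)*rho(e13), summed entrywise (1 is the identity matrix):
Answer: row 1: [0, 1/2]; row 2: [-1/2, 14]


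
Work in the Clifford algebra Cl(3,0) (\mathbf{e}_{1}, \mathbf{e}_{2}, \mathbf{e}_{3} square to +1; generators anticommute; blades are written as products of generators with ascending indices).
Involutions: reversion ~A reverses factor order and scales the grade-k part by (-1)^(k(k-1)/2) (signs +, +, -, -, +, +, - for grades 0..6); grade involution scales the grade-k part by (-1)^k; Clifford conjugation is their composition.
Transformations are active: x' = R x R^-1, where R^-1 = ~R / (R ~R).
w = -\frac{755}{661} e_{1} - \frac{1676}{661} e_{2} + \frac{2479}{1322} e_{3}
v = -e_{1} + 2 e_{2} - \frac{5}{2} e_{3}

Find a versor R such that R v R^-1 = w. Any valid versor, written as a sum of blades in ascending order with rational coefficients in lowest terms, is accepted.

Equal squares first: v^2 = w^2 = \frac{45}{4}. Then v + w = -\frac{1416}{661} e_{1} - \frac{354}{661} e_{2} - \frac{413}{661} e_{3} is a versor taking v to w, provided it is invertible.
Answer: -\frac{1416}{661} e_{1} - \frac{354}{661} e_{2} - \frac{413}{661} e_{3}


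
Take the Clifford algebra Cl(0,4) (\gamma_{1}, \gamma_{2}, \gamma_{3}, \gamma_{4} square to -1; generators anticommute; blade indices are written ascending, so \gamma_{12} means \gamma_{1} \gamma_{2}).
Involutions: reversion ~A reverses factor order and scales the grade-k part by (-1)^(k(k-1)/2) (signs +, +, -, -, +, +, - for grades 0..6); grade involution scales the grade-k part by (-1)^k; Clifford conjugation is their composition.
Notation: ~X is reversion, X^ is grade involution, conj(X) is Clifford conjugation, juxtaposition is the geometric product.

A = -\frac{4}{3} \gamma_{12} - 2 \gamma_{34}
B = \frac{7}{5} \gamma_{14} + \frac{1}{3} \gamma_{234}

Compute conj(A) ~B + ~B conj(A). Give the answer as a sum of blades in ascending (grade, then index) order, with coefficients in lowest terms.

first term: \frac{2}{3} \gamma_{2} + \frac{14}{5} \gamma_{13} - \frac{28}{15} \gamma_{24} + \frac{4}{9} \gamma_{134}
second term: \frac{2}{3} \gamma_{2} - \frac{14}{5} \gamma_{13} + \frac{28}{15} \gamma_{24} - \frac{4}{9} \gamma_{134}
Answer: \frac{4}{3} \gamma_{2}
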